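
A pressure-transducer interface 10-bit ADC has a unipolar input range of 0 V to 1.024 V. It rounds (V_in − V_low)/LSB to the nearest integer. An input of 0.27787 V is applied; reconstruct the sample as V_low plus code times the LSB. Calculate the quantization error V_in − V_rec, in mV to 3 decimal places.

-0.130 mV

Step size: 1.024 V ÷ 2^10 = 1.000 mV.
Scaled input = 277.8700 LSBs, so code = 278.
Reconstructed: 0.278 V.
Difference: -0.00013 V → -0.130 mV.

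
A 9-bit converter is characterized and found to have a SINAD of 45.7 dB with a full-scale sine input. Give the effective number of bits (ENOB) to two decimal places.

7.30 bits

ENOB = (SINAD − 1.76) / 6.02 = (45.7 − 1.76)/6.02 = 7.299.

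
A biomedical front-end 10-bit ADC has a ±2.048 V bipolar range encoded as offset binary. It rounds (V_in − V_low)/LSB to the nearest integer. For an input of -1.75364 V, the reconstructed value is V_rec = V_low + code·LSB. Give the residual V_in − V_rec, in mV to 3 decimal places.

LSB = 4.096/2^10 = 4.000 mV.
(-1.75364 − (−2.048))/0.004 = 73.5900; round gives code 74.
Reconstructed: -1.752 V.
Difference: -0.00164 V → -1.640 mV.

-1.640 mV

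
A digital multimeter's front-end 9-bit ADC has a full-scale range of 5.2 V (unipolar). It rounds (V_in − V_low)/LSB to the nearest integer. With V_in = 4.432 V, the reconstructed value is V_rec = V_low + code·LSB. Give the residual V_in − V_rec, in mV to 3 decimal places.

One LSB is 5.2 V / 512 = 10.156 mV.
(V_in − V_low)/LSB = (4.432 − 0)/0.0101563 = 436.3815 → code 436 (round).
Code 436 maps back to 0 + 436×0.0101563 V = 4.428125 V.
Error = 4.432 − 4.428125 = 0.003875 V = 3.875 mV.

3.875 mV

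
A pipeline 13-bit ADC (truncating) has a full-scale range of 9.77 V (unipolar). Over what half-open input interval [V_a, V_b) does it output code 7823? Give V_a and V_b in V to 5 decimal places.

[9.32992 V, 9.33111 V)

LSB = 9.77/2^13 = 1.193 mV.
V_a = V_low + 7823·LSB = 9.32992 V; V_b = V_low + 7824·LSB = 9.33111 V.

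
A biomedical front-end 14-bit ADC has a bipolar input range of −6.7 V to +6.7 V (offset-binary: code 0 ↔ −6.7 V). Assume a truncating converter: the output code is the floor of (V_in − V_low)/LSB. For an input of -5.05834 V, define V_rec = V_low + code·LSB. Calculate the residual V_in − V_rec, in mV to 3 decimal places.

0.193 mV

LSB = 13.4/2^14 = 0.818 mV.
(-5.05834 − (−6.7))/0.000817871 = 2007.2356; ⌊·⌋ gives code 2007.
Reconstructed: -5.0585327 V.
V_in − V_rec = 0.000192715 V = 0.193 mV.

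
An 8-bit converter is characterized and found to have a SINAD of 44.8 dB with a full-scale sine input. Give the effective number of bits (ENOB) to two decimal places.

ENOB = (SINAD − 1.76) / 6.02 = (44.8 − 1.76)/6.02 = 7.150.

7.15 bits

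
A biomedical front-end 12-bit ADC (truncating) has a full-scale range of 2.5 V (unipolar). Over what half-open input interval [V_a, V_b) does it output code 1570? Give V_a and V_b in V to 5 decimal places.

[0.95825 V, 0.95886 V)

LSB = 2.5/2^12 = 0.610 mV.
V_a = V_low + 1570·LSB = 0.958252 V; V_b = V_low + 1571·LSB = 0.958862 V.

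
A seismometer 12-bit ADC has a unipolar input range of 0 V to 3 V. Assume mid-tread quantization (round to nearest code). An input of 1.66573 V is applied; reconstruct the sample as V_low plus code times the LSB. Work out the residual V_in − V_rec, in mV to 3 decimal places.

One LSB is 3 V / 4096 = 0.732 mV.
Scaled input = 2274.2767 LSBs, so code = 2274.
V_rec = 0 + 2274·0.000732422 = 1.6655273 V.
V_in − V_rec = 0.000202656 V = 0.203 mV.

0.203 mV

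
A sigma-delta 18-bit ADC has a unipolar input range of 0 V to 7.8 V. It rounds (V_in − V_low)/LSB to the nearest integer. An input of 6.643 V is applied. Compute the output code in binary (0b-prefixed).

code 0b110110100000011011 (decimal 223259)

LSB = 7.8 V / 262144 = 29.75 µV.
Input sits at 223259.307 steps above V_low.
Round → code 223259.
In binary (0b-prefixed): 0b110110100000011011.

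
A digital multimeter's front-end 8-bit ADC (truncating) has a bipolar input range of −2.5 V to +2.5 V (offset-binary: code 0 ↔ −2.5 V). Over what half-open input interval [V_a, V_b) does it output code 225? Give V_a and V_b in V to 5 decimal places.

LSB = 5/2^8 = 19.531 mV.
V_a = V_low + 225·LSB = 1.89453 V; V_b = V_low + 226·LSB = 1.91406 V.

[1.89453 V, 1.91406 V)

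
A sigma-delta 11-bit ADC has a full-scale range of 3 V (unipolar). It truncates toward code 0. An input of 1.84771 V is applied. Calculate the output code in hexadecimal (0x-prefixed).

Full-scale span = 3 V; LSB = 3/2^11 = 1.465 mV.
(V_in − V_low)/LSB = (1.84771 − 0) / 0.00146484 = 1261.370.
So the output code is 1261.
In hexadecimal (0x-prefixed): 0x4ED.

code 0x4ED (decimal 1261)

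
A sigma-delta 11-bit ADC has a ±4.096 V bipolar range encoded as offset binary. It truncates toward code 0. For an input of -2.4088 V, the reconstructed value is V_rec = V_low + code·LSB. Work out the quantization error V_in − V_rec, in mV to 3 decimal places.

3.200 mV

One LSB is 8.192 V / 2048 = 4.000 mV.
(-2.4088 − (−4.096))/0.004 = 421.8000; ⌊·⌋ gives code 421.
V_rec = (−4.096) + 421·0.004 = -2.412 V.
Difference: 0.0032 V → 3.200 mV.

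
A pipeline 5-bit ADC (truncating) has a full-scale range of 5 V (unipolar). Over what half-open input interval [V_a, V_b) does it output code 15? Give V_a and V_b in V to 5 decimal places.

LSB = 5/2^5 = 156.250 mV.
V_a = V_low + 15·LSB = 2.34375 V; V_b = V_low + 16·LSB = 2.5 V.

[2.34375 V, 2.50000 V)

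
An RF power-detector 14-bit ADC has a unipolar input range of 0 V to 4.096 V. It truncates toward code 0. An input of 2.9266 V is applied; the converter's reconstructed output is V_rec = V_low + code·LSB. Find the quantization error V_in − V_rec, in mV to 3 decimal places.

Step size: 4.096 V ÷ 2^14 = 250.00 µV.
(2.9266 − 0)/0.00025 = 11706.4000; ⌊·⌋ gives code 11706.
Reconstructed: 2.9265 V.
V_in − V_rec = 0.0001 V = 0.100 mV.

0.100 mV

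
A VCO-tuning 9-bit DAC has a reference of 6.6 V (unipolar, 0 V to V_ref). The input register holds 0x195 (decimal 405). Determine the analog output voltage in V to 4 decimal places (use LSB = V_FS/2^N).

5.2207 V

LSB = 6.6 V / 2^9 = 12.891 mV.
Code 0x195 = 405 decimal.
V_out = 0 + 405 × 0.0128906 V = 5.2207 V.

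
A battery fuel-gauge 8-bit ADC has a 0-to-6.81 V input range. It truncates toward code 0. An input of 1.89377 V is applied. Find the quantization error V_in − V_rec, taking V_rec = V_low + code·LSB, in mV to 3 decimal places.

One LSB is 6.81 V / 256 = 26.602 mV.
(1.89377 − 0)/0.0266016 = 71.1902; ⌊·⌋ gives code 71.
Code 71 maps back to 0 + 71×0.0266016 V = 1.8887109 V.
Error = 1.89377 − 1.8887109 = 0.00505906 V = 5.059 mV.

5.059 mV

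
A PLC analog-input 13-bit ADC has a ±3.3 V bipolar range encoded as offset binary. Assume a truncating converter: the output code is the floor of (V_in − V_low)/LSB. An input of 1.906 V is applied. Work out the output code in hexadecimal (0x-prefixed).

code 0x193D (decimal 6461)

With 8192 levels over 6.6 V, one step is 0.806 mV.
(1.906 − (−3.3)) / 0.000805664 = 6461.750 LSBs.
Floor → code 6461.
In hexadecimal (0x-prefixed): 0x193D.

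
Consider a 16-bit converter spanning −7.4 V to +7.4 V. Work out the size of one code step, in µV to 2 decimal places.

225.83 µV

Full-scale span = 14.8 V.
LSB = 14.8 / 2^16 = 14.8 / 65536 = 0.00022583 V = 225.83 µV.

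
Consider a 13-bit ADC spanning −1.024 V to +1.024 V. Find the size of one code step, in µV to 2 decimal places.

Full-scale span = 2.048 V.
LSB = 2.048 / 2^13 = 2.048 / 8192 = 0.00025 V = 250.00 µV.

250.00 µV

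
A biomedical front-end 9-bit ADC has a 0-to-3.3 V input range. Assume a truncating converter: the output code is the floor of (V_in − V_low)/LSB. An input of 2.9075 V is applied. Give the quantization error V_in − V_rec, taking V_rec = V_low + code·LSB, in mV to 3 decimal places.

0.664 mV

One LSB is 3.3 V / 512 = 6.445 mV.
(2.9075 − 0)/0.00644531 = 451.1030; ⌊·⌋ gives code 451.
Code 451 maps back to 0 + 451×0.00644531 V = 2.9068359 V.
Difference: 0.000664063 V → 0.664 mV.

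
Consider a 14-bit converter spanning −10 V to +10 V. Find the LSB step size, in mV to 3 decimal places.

1.221 mV

Full-scale span = 20 V.
LSB = 20 / 2^14 = 20 / 16384 = 0.0012207 V = 1.221 mV.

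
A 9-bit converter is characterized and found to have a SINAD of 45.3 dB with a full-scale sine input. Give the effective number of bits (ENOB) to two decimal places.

ENOB = (SINAD − 1.76) / 6.02 = (45.3 − 1.76)/6.02 = 7.233.

7.23 bits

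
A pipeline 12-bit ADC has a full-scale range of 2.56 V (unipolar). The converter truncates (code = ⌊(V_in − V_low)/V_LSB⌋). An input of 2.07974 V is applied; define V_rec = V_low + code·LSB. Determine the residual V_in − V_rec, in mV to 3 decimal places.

Step size: 2.56 V ÷ 2^12 = 0.625 mV.
(V_in − V_low)/LSB = (2.07974 − 0)/0.000625 = 3327.5840 → code 3327 (floor).
Reconstructed: 2.079375 V.
Difference: 0.000365 V → 0.365 mV.

0.365 mV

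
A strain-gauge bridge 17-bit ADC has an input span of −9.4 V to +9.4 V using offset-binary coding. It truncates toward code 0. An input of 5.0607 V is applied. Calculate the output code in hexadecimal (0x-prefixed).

code 0x189D2 (decimal 100818)

LSB = 18.8 V / 131072 = 143.43 µV.
(5.0607 − (−9.4)) / 0.000143433 = 100818.770 LSBs.
Floor → code 100818.
In hexadecimal (0x-prefixed): 0x189D2.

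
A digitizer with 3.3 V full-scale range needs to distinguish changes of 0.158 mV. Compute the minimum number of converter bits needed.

15 bits

Number of steps required ≥ 3.3 V / 0.158 mV = 20886.08.
Need 2^N ≥ 20886.08; 2^14 = 16384, 2^15 = 32768.
Minimum N = 15.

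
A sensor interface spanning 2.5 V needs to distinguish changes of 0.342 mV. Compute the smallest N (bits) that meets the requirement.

Number of steps required ≥ 2.5 V / 0.342 mV = 7309.94.
Need 2^N ≥ 7309.94; 2^12 = 4096, 2^13 = 8192.
Minimum N = 13.

13 bits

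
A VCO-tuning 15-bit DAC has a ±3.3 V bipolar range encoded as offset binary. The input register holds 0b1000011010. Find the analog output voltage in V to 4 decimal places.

LSB = 6.6 V / 2^15 = 201.42 µV.
Code 0b1000011010 = 538 decimal.
V_out = (−3.3) + 538 × 0.000201416 V = -3.19164 V.

-3.1916 V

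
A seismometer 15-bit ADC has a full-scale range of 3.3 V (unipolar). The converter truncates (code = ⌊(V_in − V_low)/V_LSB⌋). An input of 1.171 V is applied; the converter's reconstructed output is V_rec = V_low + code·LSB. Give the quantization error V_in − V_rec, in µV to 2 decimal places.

Step size: 3.3 V ÷ 2^15 = 100.71 µV.
(V_in − V_low)/LSB = (1.171 − 0)/0.000100708 = 11627.6752 → code 11627 (floor).
Reconstructed: 1.170932 V.
V_in − V_rec = 6.79932e-05 V = 67.99 µV.

67.99 µV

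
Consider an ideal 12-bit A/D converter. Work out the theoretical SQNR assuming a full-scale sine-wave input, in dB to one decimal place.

SNR ≈ 6.02·N + 1.76 dB = 6.02·12 + 1.76 = 74.00 dB.

74.0 dB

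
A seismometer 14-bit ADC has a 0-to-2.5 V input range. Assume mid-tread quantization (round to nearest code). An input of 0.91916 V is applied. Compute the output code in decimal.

With 16384 levels over 2.5 V, one step is 152.59 µV.
(0.91916 − 0) / 0.000152588 = 6023.807 LSBs.
So the output code is 6024.

code 6024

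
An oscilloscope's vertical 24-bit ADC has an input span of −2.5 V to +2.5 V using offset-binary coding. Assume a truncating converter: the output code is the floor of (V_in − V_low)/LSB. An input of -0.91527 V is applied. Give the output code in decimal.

code 5317471

Full-scale span = 5 V; LSB = 5/2^24 = 0.30 µV.
Input sits at 5317471.502 steps above V_low.
Floor → code 5317471.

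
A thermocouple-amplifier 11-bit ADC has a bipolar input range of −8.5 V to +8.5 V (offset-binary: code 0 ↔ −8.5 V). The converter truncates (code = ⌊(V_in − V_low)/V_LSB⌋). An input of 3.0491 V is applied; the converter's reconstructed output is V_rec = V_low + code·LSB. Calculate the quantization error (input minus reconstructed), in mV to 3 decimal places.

LSB = 17/2^11 = 8.301 mV.
Scaled input = 1391.3269 LSBs, so code = 1391.
V_rec = (−8.5) + 1391·0.00830078 = 3.0463867 V.
Difference: 0.00271328 V → 2.713 mV.

2.713 mV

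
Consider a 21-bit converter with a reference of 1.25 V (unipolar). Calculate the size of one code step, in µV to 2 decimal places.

0.60 µV

Full-scale span = 1.25 V.
LSB = 1.25 / 2^21 = 1.25 / 2097152 = 5.96046e-07 V = 0.60 µV.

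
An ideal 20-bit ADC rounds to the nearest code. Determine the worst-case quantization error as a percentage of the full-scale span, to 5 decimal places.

0.00005 %

Rounding → worst-case error = ½ LSB = V_FS/2^21, so 100/2097152 = 4.76837e-05 % of full scale.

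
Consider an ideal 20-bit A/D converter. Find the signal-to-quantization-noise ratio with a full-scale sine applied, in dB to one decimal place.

122.2 dB

SNR ≈ 6.02·N + 1.76 dB = 6.02·20 + 1.76 = 122.16 dB.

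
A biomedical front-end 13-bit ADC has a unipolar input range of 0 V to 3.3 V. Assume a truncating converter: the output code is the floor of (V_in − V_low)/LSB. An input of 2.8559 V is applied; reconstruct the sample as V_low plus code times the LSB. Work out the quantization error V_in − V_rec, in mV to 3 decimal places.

0.224 mV

One LSB is 3.3 V / 8192 = 402.83 µV.
(2.8559 − 0)/0.000402832 = 7089.5554; ⌊·⌋ gives code 7089.
Code 7089 maps back to 0 + 7089×0.000402832 V = 2.8556763 V.
Error = 2.8559 − 2.8556763 = 0.00022373 V = 0.224 mV.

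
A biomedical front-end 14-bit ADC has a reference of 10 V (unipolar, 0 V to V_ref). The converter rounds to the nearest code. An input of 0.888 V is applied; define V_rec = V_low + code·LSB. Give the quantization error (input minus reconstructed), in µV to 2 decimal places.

-61.52 µV

LSB = 10/2^14 = 0.610 mV.
Scaled input = 1454.8992 LSBs, so code = 1455.
Reconstructed: 0.88806152 V.
Error = 0.888 − 0.88806152 = -6.15234e-05 V = -61.52 µV.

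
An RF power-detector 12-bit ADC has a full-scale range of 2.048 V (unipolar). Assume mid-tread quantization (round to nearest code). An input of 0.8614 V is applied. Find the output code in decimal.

LSB = 2.048 V / 4096 = 0.500 mV.
(0.8614 − 0) / 0.0005 = 1722.800 LSBs.
Round → code 1723.

code 1723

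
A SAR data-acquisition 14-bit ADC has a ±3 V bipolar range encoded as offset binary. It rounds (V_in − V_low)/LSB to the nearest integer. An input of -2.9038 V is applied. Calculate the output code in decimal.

With 16384 levels over 6 V, one step is 366.21 µV.
(V_in − V_low)/LSB = (-2.9038 − (−3)) / 0.000366211 = 262.690.
Round → code 263.

code 263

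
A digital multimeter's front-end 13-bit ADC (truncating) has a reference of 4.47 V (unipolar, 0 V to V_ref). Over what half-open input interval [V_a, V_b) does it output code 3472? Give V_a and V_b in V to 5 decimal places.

LSB = 4.47/2^13 = 0.546 mV.
V_a = V_low + 3472·LSB = 1.89451 V; V_b = V_low + 3473·LSB = 1.89506 V.

[1.89451 V, 1.89506 V)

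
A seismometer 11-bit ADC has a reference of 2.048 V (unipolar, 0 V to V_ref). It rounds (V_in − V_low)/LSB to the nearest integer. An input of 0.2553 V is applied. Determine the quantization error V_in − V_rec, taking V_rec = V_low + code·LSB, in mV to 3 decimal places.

LSB = 2.048/2^11 = 1.000 mV.
(V_in − V_low)/LSB = (0.2553 − 0)/0.001 = 255.3000 → code 255 (round).
V_rec = 0 + 255·0.001 = 0.255 V.
Error = 0.2553 − 0.255 = 0.0003 V = 0.300 mV.

0.300 mV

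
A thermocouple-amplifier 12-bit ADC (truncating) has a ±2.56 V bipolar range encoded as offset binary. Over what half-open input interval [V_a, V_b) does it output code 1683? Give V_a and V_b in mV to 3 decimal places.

LSB = 5.12/2^12 = 1.250 mV.
V_a = V_low + 1683·LSB = -0.45625 V; V_b = V_low + 1684·LSB = -0.455 V.

[-456.250 mV, -455.000 mV)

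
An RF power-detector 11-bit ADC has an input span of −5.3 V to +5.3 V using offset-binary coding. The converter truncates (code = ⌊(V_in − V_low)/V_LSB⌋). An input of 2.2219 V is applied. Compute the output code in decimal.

Full-scale span = 10.6 V; LSB = 10.6/2^11 = 5.176 mV.
(2.2219 − (−5.3)) / 0.00517578 = 1453.288 LSBs.
So the output code is 1453.

code 1453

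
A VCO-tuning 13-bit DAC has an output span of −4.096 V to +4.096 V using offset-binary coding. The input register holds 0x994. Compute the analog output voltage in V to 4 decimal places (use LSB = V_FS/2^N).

LSB = 8.192 V / 2^13 = 1.000 mV.
Code 0x994 = 2452 decimal.
V_out = (−4.096) + 2452 × 0.001 V = -1.644 V.

-1.6440 V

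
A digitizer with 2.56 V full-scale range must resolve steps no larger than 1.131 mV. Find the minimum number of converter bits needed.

12 bits

Number of steps required ≥ 2.56 V / 1.131 mV = 2263.48.
Need 2^N ≥ 2263.48; 2^11 = 2048, 2^12 = 4096.
Minimum N = 12.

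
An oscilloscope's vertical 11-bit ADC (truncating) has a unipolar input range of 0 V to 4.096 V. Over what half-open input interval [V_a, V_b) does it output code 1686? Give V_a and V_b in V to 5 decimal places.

LSB = 4.096/2^11 = 2.000 mV.
V_a = V_low + 1686·LSB = 3.372 V; V_b = V_low + 1687·LSB = 3.374 V.

[3.37200 V, 3.37400 V)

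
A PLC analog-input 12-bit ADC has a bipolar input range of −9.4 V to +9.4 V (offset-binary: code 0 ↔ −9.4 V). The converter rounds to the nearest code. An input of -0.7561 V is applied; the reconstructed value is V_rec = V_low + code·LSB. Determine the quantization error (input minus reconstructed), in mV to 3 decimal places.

LSB = 18.8/2^12 = 4.590 mV.
(-0.7561 − (−9.4))/0.00458984 = 1883.2667; round gives code 1883.
Code 1883 maps back to (−9.4) + 1883×0.00458984 V = -0.75732422 V.
Difference: 0.00122422 V → 1.224 mV.

1.224 mV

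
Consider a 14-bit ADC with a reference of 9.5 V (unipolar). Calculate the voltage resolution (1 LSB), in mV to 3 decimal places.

Full-scale span = 9.5 V.
LSB = 9.5 / 2^14 = 9.5 / 16384 = 0.000579834 V = 0.580 mV.

0.580 mV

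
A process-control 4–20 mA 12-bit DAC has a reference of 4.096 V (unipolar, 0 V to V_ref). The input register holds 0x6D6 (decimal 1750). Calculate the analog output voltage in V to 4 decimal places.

1.7500 V

LSB = 4.096 V / 2^12 = 1.000 mV.
Code 0x6D6 = 1750 decimal.
V_out = 0 + 1750 × 0.001 V = 1.75 V.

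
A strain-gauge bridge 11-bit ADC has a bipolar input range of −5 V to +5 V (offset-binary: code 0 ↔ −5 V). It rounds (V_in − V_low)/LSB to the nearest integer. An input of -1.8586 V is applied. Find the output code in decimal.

With 2048 levels over 10 V, one step is 4.883 mV.
(V_in − V_low)/LSB = (-1.8586 − (−5)) / 0.00488281 = 643.359.
round(643.359) = 643.

code 643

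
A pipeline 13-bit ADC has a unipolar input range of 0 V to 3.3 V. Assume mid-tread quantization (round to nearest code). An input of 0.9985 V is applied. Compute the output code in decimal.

code 2479

Full-scale span = 3.3 V; LSB = 3.3/2^13 = 402.83 µV.
(V_in − V_low)/LSB = (0.9985 − 0) / 0.000402832 = 2478.701.
round(2478.701) = 2479.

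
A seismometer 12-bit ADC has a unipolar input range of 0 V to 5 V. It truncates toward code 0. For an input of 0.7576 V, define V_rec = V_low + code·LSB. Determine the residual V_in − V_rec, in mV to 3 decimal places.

LSB = 5/2^12 = 1.221 mV.
Scaled input = 620.6259 LSBs, so code = 620.
V_rec = 0 + 620·0.0012207 = 0.75683594 V.
Error = 0.7576 − 0.75683594 = 0.000764062 V = 0.764 mV.

0.764 mV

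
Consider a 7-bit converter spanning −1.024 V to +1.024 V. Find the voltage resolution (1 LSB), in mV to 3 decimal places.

Full-scale span = 2.048 V.
LSB = 2.048 / 2^7 = 2.048 / 128 = 0.016 V = 16.000 mV.

16.000 mV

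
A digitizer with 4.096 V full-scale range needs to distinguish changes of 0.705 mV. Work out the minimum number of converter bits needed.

Number of steps required ≥ 4.096 V / 0.705 mV = 5809.93.
Need 2^N ≥ 5809.93; 2^12 = 4096, 2^13 = 8192.
Minimum N = 13.

13 bits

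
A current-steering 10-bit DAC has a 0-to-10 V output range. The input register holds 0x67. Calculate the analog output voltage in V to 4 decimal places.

LSB = 10 V / 2^10 = 9.766 mV.
Code 0x67 = 103 decimal.
V_out = 0 + 103 × 0.00976562 V = 1.00586 V.

1.0059 V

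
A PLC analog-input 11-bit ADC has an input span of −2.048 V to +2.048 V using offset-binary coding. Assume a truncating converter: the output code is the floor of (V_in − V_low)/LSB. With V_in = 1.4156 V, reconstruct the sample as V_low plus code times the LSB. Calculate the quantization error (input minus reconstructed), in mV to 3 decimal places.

LSB = 4.096/2^11 = 2.000 mV.
(1.4156 − (−2.048))/0.002 = 1731.8000; ⌊·⌋ gives code 1731.
Code 1731 maps back to (−2.048) + 1731×0.002 V = 1.414 V.
V_in − V_rec = 0.0016 V = 1.600 mV.

1.600 mV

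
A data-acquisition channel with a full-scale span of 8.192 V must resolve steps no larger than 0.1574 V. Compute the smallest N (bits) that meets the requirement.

Number of steps required ≥ 8.192 V / 0.1574 V = 52.05.
Need 2^N ≥ 52.05; 2^5 = 32, 2^6 = 64.
Minimum N = 6.

6 bits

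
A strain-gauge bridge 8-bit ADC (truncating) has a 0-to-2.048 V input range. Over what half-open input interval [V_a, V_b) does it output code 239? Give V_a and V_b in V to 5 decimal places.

LSB = 2.048/2^8 = 8.000 mV.
V_a = V_low + 239·LSB = 1.912 V; V_b = V_low + 240·LSB = 1.92 V.

[1.91200 V, 1.92000 V)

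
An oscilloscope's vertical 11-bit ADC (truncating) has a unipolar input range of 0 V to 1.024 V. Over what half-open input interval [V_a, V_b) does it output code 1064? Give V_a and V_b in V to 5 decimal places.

LSB = 1.024/2^11 = 0.500 mV.
V_a = V_low + 1064·LSB = 0.532 V; V_b = V_low + 1065·LSB = 0.5325 V.

[0.53200 V, 0.53250 V)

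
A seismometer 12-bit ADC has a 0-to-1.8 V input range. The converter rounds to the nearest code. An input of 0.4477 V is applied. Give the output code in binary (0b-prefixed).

Full-scale span = 1.8 V; LSB = 1.8/2^12 = 439.45 µV.
Input sits at 1018.766 steps above V_low.
So the output code is 1019.
In binary (0b-prefixed): 0b1111111011.

code 0b1111111011 (decimal 1019)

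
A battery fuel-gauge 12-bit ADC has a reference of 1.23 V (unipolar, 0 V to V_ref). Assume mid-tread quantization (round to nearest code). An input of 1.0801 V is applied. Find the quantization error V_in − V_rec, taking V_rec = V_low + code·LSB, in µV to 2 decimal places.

-53.81 µV

Step size: 1.23 V ÷ 2^12 = 300.29 µV.
Scaled input = 3596.8208 LSBs, so code = 3597.
V_rec = 0 + 3597·0.000300293 = 1.0801538 V.
Error = 1.0801 − 1.0801538 = -5.38086e-05 V = -53.81 µV.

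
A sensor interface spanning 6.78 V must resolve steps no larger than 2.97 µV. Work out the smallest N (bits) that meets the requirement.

Number of steps required ≥ 6.78 V / 2.97 µV = 2282828.28.
Need 2^N ≥ 2282828.28; 2^21 = 2097152, 2^22 = 4194304.
Minimum N = 22.

22 bits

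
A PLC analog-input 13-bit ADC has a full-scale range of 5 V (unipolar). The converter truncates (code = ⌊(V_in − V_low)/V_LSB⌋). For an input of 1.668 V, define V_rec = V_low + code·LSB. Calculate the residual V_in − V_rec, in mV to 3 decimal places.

Step size: 5 V ÷ 2^13 = 0.610 mV.
(1.668 − 0)/0.000610352 = 2732.8512; ⌊·⌋ gives code 2732.
Code 2732 maps back to 0 + 2732×0.000610352 V = 1.6674805 V.
V_in − V_rec = 0.000519531 V = 0.520 mV.

0.520 mV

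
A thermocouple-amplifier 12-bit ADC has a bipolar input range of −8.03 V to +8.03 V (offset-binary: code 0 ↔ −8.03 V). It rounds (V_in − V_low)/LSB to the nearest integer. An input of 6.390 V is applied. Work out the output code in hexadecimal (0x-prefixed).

code 0xE5E (decimal 3678)

Full-scale span = 16.06 V; LSB = 16.06/2^12 = 3.921 mV.
Input sits at 3677.729 steps above V_low.
round(3677.729) = 3678.
In hexadecimal (0x-prefixed): 0xE5E.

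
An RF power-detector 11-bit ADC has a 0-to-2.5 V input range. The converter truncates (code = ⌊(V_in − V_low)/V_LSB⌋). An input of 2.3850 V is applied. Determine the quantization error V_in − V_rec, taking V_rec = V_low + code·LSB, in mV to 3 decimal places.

One LSB is 2.5 V / 2048 = 1.221 mV.
(V_in − V_low)/LSB = (2.3850 − 0)/0.0012207 = 1953.7920 → code 1953 (floor).
Reconstructed: 2.3840332 V.
V_in − V_rec = 0.000966797 V = 0.967 mV.

0.967 mV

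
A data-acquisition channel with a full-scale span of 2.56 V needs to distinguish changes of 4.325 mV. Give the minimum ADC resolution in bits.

Number of steps required ≥ 2.56 V / 4.325 mV = 591.91.
Need 2^N ≥ 591.91; 2^9 = 512, 2^10 = 1024.
Minimum N = 10.

10 bits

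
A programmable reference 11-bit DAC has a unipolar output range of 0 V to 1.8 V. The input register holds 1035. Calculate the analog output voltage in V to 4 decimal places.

LSB = 1.8 V / 2^11 = 0.879 mV.
V_out = 0 + 1035 × 0.000878906 V = 0.909668 V.

0.9097 V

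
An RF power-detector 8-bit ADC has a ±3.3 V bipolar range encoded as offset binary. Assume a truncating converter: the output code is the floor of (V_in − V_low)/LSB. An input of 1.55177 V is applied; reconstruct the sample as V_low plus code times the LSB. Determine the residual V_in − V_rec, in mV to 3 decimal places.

4.895 mV

One LSB is 6.6 V / 256 = 25.781 mV.
(1.55177 − (−3.3))/0.0257812 = 188.1899; ⌊·⌋ gives code 188.
Reconstructed: 1.546875 V.
Error = 1.55177 − 1.546875 = 0.004895 V = 4.895 mV.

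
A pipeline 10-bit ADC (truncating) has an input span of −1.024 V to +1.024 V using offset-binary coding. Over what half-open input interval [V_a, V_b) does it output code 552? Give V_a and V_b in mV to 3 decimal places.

LSB = 2.048/2^10 = 2.000 mV.
V_a = V_low + 552·LSB = 0.08 V; V_b = V_low + 553·LSB = 0.082 V.

[80.000 mV, 82.000 mV)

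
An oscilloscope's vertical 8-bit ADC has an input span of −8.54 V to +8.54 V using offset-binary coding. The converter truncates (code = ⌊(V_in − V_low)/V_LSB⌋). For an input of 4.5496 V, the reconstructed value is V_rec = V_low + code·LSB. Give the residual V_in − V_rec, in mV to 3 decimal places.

12.725 mV

Step size: 17.08 V ÷ 2^8 = 66.719 mV.
(4.5496 − (−8.54))/0.0667187 = 196.1907; ⌊·⌋ gives code 196.
Reconstructed: 4.536875 V.
Error = 4.5496 − 4.536875 = 0.012725 V = 12.725 mV.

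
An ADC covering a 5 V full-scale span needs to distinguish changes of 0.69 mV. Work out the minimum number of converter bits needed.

Number of steps required ≥ 5 V / 0.69 mV = 7246.38.
Need 2^N ≥ 7246.38; 2^12 = 4096, 2^13 = 8192.
Minimum N = 13.

13 bits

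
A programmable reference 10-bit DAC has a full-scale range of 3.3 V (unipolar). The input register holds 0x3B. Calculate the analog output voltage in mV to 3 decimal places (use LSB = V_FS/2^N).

LSB = 3.3 V / 2^10 = 3.223 mV.
Code 0x3B = 59 decimal.
V_out = 0 + 59 × 0.00322266 V = 0.190137 V.
= 190.137 mV.

190.137 mV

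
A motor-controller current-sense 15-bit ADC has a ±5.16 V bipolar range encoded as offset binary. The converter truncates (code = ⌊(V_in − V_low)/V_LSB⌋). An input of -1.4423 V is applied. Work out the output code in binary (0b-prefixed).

code 0b10111000011100 (decimal 11804)

LSB = 10.32 V / 32768 = 314.94 µV.
(-1.4423 − (−5.16)) / 0.000314941 = 11804.418 LSBs.
So the output code is 11804.
In binary (0b-prefixed): 0b10111000011100.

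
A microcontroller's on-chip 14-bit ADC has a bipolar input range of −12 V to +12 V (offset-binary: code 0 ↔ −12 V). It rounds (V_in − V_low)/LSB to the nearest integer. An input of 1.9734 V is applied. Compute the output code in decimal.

code 9539

With 16384 levels over 24 V, one step is 1.465 mV.
(1.9734 − (−12)) / 0.00146484 = 9539.174 LSBs.
round(9539.174) = 9539.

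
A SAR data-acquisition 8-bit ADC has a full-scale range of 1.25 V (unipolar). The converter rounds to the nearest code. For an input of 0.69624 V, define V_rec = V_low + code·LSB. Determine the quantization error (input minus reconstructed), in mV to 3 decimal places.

-2.002 mV

LSB = 1.25/2^8 = 4.883 mV.
(V_in − V_low)/LSB = (0.69624 − 0)/0.00488281 = 142.5900 → code 143 (round).
Code 143 maps back to 0 + 143×0.00488281 V = 0.69824219 V.
Error = 0.69624 − 0.69824219 = -0.00200219 V = -2.002 mV.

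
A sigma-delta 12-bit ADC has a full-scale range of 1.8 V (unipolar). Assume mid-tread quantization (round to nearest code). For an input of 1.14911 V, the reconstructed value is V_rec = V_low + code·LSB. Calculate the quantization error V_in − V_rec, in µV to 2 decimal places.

Step size: 1.8 V ÷ 2^12 = 439.45 µV.
Scaled input = 2614.8636 LSBs, so code = 2615.
Code 2615 maps back to 0 + 2615×0.000439453 V = 1.1491699 V.
V_in − V_rec = -5.99219e-05 V = -59.92 µV.

-59.92 µV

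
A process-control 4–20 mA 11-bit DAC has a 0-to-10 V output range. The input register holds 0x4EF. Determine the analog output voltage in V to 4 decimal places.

6.1670 V

LSB = 10 V / 2^11 = 4.883 mV.
Code 0x4EF = 1263 decimal.
V_out = 0 + 1263 × 0.00488281 V = 6.16699 V.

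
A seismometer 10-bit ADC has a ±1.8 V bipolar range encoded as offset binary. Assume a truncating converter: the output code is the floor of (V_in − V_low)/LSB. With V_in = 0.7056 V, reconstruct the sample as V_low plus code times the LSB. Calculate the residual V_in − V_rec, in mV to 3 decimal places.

2.475 mV

LSB = 3.6/2^10 = 3.516 mV.
(V_in − V_low)/LSB = (0.7056 − (−1.8))/0.00351563 = 712.7040 → code 712 (floor).
Reconstructed: 0.703125 V.
Error = 0.7056 − 0.703125 = 0.002475 V = 2.475 mV.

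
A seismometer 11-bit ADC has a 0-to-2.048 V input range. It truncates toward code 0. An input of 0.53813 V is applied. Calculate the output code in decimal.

code 538

With 2048 levels over 2.048 V, one step is 1.000 mV.
Input sits at 538.130 steps above V_low.
Floor → code 538.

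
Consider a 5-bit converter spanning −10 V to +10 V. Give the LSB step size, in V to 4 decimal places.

Full-scale span = 20 V.
LSB = 20 / 2^5 = 20 / 32 = 0.625 V = 0.6250 V.

0.6250 V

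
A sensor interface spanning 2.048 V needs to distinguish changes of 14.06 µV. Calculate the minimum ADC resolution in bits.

18 bits

Number of steps required ≥ 2.048 V / 14.06 µV = 145661.45.
Need 2^N ≥ 145661.45; 2^17 = 131072, 2^18 = 262144.
Minimum N = 18.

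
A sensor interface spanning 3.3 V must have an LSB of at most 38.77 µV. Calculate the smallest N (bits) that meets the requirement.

Number of steps required ≥ 3.3 V / 38.77 µV = 85117.36.
Need 2^N ≥ 85117.36; 2^16 = 65536, 2^17 = 131072.
Minimum N = 17.

17 bits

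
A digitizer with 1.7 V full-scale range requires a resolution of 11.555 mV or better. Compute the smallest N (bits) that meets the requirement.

8 bits

Number of steps required ≥ 1.7 V / 11.555 mV = 147.12.
Need 2^N ≥ 147.12; 2^7 = 128, 2^8 = 256.
Minimum N = 8.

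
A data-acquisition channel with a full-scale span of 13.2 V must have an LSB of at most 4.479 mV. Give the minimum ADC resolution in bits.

12 bits

Number of steps required ≥ 13.2 V / 4.479 mV = 2947.09.
Need 2^N ≥ 2947.09; 2^11 = 2048, 2^12 = 4096.
Minimum N = 12.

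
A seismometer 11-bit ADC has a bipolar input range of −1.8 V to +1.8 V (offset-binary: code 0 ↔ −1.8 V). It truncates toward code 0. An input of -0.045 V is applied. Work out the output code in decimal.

With 2048 levels over 3.6 V, one step is 1.758 mV.
(-0.045 − (−1.8)) / 0.00175781 = 998.400 LSBs.
⌊·⌋(998.400) = 998.

code 998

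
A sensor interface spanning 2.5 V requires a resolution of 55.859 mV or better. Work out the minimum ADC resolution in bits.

6 bits

Number of steps required ≥ 2.5 V / 55.859 mV = 44.76.
Need 2^N ≥ 44.76; 2^5 = 32, 2^6 = 64.
Minimum N = 6.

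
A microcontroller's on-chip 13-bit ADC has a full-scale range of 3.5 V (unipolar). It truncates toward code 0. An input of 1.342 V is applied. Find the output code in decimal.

code 3141

With 8192 levels over 3.5 V, one step is 427.25 µV.
(V_in − V_low)/LSB = (1.342 − 0) / 0.000427246 = 3141.047.
So the output code is 3141.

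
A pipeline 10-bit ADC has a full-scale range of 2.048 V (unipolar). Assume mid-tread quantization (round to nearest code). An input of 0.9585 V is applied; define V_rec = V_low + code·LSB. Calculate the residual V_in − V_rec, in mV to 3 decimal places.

0.500 mV

Step size: 2.048 V ÷ 2^10 = 2.000 mV.
(0.9585 − 0)/0.002 = 479.2500; round gives code 479.
Code 479 maps back to 0 + 479×0.002 V = 0.958 V.
Error = 0.9585 − 0.958 = 0.0005 V = 0.500 mV.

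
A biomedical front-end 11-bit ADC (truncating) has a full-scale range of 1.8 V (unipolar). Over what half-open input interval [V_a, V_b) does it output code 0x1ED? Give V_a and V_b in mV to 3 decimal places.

LSB = 1.8/2^11 = 0.879 mV.
Code 0x1ED = 493 decimal.
V_a = V_low + 493·LSB = 0.433301 V; V_b = V_low + 494·LSB = 0.43418 V.

[433.301 mV, 434.180 mV)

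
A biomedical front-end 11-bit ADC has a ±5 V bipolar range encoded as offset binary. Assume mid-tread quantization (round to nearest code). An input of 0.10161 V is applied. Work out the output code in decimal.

code 1045

LSB = 10 V / 2048 = 4.883 mV.
Input sits at 1044.810 steps above V_low.
So the output code is 1045.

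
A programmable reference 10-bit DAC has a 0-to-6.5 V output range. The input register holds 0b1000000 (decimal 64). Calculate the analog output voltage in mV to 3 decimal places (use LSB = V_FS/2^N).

406.250 mV

LSB = 6.5 V / 2^10 = 6.348 mV.
Code 0b1000000 = 64 decimal.
V_out = 0 + 64 × 0.00634766 V = 0.40625 V.
= 406.250 mV.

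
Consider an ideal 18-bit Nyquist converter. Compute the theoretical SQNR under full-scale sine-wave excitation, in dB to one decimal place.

110.1 dB

SNR ≈ 6.02·N + 1.76 dB = 6.02·18 + 1.76 = 110.12 dB.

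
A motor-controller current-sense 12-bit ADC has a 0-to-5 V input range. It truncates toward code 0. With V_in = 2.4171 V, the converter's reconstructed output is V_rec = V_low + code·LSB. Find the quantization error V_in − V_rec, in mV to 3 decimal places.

LSB = 5/2^12 = 1.221 mV.
Scaled input = 1980.0883 LSBs, so code = 1980.
V_rec = 0 + 1980·0.0012207 = 2.4169922 V.
V_in − V_rec = 0.000107812 V = 0.108 mV.

0.108 mV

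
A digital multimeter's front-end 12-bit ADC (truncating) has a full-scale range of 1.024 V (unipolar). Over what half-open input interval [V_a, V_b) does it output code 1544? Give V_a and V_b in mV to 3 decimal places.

[386.000 mV, 386.250 mV)

LSB = 1.024/2^12 = 250.00 µV.
V_a = V_low + 1544·LSB = 0.386 V; V_b = V_low + 1545·LSB = 0.38625 V.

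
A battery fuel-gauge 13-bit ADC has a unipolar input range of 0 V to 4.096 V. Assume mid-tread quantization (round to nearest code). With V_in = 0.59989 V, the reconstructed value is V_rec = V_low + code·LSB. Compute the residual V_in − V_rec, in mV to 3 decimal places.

One LSB is 4.096 V / 8192 = 0.500 mV.
(0.59989 − 0)/0.0005 = 1199.7800; round gives code 1200.
Code 1200 maps back to 0 + 1200×0.0005 V = 0.6 V.
Error = 0.59989 − 0.6 = -0.00011 V = -0.110 mV.

-0.110 mV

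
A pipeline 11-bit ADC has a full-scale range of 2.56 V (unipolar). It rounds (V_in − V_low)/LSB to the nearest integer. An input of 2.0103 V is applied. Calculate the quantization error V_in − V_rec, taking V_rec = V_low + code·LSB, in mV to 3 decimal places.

LSB = 2.56/2^11 = 1.250 mV.
Scaled input = 1608.2400 LSBs, so code = 1608.
Code 1608 maps back to 0 + 1608×0.00125 V = 2.01 V.
Difference: 0.0003 V → 0.300 mV.

0.300 mV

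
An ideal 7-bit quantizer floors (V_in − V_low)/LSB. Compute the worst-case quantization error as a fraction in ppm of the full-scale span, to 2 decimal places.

7812.50 ppm

Truncating → worst-case error = 1 LSB = V_FS/2^7, so 1e+06/128 = 7812.5 ppm of full scale.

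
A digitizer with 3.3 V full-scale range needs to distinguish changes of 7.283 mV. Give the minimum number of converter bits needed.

Number of steps required ≥ 3.3 V / 7.283 mV = 453.11.
Need 2^N ≥ 453.11; 2^8 = 256, 2^9 = 512.
Minimum N = 9.

9 bits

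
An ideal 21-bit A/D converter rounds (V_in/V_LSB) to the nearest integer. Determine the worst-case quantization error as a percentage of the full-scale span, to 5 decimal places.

0.00002 %

Rounding → worst-case error = ½ LSB = V_FS/2^22, so 100/4194304 = 2.38419e-05 % of full scale.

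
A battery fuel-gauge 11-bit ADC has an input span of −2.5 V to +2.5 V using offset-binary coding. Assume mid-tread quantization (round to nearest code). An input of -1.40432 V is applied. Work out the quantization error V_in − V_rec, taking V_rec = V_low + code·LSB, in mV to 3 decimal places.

One LSB is 5 V / 2048 = 2.441 mV.
Scaled input = 448.7905 LSBs, so code = 449.
V_rec = (−2.5) + 449·0.00244141 = -1.4038086 V.
Error = -1.40432 − (−1.4038086) = -0.000511406 V = -0.511 mV.

-0.511 mV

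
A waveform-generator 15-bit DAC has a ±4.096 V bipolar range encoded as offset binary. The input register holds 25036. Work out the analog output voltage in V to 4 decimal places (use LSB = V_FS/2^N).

LSB = 8.192 V / 2^15 = 250.00 µV.
V_out = (−4.096) + 25036 × 0.00025 V = 2.163 V.

2.1630 V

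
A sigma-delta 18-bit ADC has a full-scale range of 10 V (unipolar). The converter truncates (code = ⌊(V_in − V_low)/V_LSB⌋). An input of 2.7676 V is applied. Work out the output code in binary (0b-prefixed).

Full-scale span = 10 V; LSB = 10/2^18 = 38.15 µV.
Input sits at 72550.973 steps above V_low.
Floor → code 72550.
In binary (0b-prefixed): 0b10001101101100110.

code 0b10001101101100110 (decimal 72550)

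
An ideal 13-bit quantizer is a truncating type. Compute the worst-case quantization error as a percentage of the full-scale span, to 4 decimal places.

0.0122 %

Truncating → worst-case error = 1 LSB = V_FS/2^13, so 100/8192 = 0.012207 % of full scale.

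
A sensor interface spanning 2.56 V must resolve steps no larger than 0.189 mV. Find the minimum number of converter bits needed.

14 bits

Number of steps required ≥ 2.56 V / 0.189 mV = 13544.97.
Need 2^N ≥ 13544.97; 2^13 = 8192, 2^14 = 16384.
Minimum N = 14.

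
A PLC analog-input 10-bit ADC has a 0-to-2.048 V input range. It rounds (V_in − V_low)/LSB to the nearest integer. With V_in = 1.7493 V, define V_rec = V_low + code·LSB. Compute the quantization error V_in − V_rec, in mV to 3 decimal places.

LSB = 2.048/2^10 = 2.000 mV.
Scaled input = 874.6500 LSBs, so code = 875.
V_rec = 0 + 875·0.002 = 1.75 V.
Difference: -0.0007 V → -0.700 mV.

-0.700 mV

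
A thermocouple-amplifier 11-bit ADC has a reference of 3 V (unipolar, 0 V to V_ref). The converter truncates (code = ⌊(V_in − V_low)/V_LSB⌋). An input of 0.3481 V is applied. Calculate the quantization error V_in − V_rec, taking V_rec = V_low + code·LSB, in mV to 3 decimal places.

One LSB is 3 V / 2048 = 1.465 mV.
(V_in − V_low)/LSB = (0.3481 − 0)/0.00146484 = 237.6363 → code 237 (floor).
Reconstructed: 0.34716797 V.
Error = 0.3481 − 0.34716797 = 0.000932031 V = 0.932 mV.

0.932 mV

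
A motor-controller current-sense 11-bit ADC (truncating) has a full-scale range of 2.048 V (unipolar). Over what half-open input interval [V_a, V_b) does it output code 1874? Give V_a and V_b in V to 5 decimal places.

[1.87400 V, 1.87500 V)

LSB = 2.048/2^11 = 1.000 mV.
V_a = V_low + 1874·LSB = 1.874 V; V_b = V_low + 1875·LSB = 1.875 V.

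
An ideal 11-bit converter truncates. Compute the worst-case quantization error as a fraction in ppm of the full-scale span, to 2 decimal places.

488.28 ppm

Truncating → worst-case error = 1 LSB = V_FS/2^11, so 1e+06/2048 = 488.281 ppm of full scale.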